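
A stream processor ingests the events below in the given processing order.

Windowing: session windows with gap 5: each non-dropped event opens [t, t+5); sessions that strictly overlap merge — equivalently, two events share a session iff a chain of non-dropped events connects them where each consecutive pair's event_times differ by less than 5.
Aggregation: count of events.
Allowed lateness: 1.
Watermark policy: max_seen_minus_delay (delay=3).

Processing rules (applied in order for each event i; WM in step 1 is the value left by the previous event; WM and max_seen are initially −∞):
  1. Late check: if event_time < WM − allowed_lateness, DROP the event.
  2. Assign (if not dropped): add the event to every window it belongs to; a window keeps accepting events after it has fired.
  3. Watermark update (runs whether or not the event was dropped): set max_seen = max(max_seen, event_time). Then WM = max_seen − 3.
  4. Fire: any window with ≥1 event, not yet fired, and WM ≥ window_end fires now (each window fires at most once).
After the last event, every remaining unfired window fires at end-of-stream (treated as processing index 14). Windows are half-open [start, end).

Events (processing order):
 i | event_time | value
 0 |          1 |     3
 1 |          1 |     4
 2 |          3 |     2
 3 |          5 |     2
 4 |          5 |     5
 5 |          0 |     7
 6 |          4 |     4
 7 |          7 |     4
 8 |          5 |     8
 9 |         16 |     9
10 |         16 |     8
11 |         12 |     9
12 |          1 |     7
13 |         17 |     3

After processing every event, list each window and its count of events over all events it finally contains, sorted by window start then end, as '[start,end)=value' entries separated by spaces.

i=0 t=1 v=3: → [1,6); WM=-2
i=1 t=1 v=4: → [1,6); WM=-2
i=2 t=3 v=2: → [1,8); WM=0
i=3 t=5 v=2: → [1,10); WM=2
i=4 t=5 v=5: → [1,10); WM=2
i=5 t=0 v=7: DROP (t<2-1); WM=2
i=6 t=4 v=4: → [1,10); WM=2
i=7 t=7 v=4: → [1,12); WM=4
i=8 t=5 v=8: → [1,12); WM=4
i=9 t=16 v=9: → [16,21); WM=13
i=10 t=16 v=8: → [16,21); WM=13
i=11 t=12 v=9: → [12,21); WM=13
i=12 t=1 v=7: DROP (t<13-1); WM=13
i=13 t=17 v=3: → [12,22); WM=14

[1,12)=8 [12,22)=4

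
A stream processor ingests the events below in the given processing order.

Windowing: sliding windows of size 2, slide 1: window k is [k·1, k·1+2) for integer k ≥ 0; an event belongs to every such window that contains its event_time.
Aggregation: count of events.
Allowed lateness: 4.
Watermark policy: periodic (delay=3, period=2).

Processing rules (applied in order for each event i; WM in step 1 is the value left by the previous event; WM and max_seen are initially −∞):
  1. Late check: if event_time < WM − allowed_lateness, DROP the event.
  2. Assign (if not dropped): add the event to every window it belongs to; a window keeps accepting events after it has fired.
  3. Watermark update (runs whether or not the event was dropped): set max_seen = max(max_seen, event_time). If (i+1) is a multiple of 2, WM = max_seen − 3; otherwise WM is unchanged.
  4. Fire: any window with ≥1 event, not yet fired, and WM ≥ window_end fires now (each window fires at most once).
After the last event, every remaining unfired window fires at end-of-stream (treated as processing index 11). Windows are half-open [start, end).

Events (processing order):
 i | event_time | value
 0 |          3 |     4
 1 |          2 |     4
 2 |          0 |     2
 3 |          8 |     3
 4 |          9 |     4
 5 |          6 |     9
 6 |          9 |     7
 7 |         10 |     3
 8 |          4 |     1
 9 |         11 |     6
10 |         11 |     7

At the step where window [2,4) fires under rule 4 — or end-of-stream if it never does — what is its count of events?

i=0 t=3 v=4: → [3,5),[2,4); WM=−∞
i=1 t=2 v=4: → [2,4),[1,3); WM=0
i=2 t=0 v=2: → [0,2); WM=0
i=3 t=8 v=3: → [8,10),[7,9); WM=5; [0,2) fires=1 [1,3) fires=1 [2,4) fires=2 [3,5) fires=1
i=4 t=9 v=4: → [9,11),[8,10); WM=5
i=5 t=6 v=9: → [6,8),[5,7); WM=6
i=6 t=9 v=7: → [9,11),[8,10); WM=6
i=7 t=10 v=3: → [10,12),[9,11); WM=7; [5,7) fires=1
i=8 t=4 v=1: → [4,6),[3,5); WM=7; [4,6) fires=1
i=9 t=11 v=6: → [11,13),[10,12); WM=8; [6,8) fires=1
i=10 t=11 v=7: → [11,13),[10,12); WM=8

2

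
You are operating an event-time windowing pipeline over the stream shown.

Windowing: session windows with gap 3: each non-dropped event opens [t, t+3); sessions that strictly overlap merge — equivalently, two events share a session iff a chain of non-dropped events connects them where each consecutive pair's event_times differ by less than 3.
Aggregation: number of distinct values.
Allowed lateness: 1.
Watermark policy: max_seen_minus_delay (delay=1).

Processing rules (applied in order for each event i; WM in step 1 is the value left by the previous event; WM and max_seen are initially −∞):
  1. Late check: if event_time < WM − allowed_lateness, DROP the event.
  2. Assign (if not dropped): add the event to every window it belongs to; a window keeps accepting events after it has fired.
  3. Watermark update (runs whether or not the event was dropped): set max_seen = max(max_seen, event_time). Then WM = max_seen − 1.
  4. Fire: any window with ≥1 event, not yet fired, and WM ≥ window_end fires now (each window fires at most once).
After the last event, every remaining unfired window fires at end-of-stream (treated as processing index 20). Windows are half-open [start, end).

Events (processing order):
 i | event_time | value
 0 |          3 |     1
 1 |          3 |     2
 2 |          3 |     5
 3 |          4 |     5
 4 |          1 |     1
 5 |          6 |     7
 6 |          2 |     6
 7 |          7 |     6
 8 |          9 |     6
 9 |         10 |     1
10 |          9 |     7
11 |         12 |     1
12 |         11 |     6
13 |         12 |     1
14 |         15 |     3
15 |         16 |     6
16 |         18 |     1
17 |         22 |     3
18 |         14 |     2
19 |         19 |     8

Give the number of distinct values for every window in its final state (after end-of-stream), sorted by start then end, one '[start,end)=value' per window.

i=0 t=3 v=1: → [3,6); WM=2
i=1 t=3 v=2: → [3,6); WM=2
i=2 t=3 v=5: → [3,6); WM=2
i=3 t=4 v=5: → [3,7); WM=3
i=4 t=1 v=1: DROP (t<3-1); WM=3
i=5 t=6 v=7: → [3,9); WM=5
i=6 t=2 v=6: DROP (t<5-1); WM=5
i=7 t=7 v=6: → [3,10); WM=6
i=8 t=9 v=6: → [3,12); WM=8
i=9 t=10 v=1: → [3,13); WM=9
i=10 t=9 v=7: → [3,13); WM=9
i=11 t=12 v=1: → [3,15); WM=11
i=12 t=11 v=6: → [3,15); WM=11
i=13 t=12 v=1: → [3,15); WM=11
i=14 t=15 v=3: → [15,18); WM=14
i=15 t=16 v=6: → [15,19); WM=15
i=16 t=18 v=1: → [15,21); WM=17
i=17 t=22 v=3: → [22,25); WM=21
i=18 t=14 v=2: DROP (t<21-1); WM=21
i=19 t=19 v=8: DROP (t<21-1); WM=21

[3,15)=5 [15,21)=3 [22,25)=1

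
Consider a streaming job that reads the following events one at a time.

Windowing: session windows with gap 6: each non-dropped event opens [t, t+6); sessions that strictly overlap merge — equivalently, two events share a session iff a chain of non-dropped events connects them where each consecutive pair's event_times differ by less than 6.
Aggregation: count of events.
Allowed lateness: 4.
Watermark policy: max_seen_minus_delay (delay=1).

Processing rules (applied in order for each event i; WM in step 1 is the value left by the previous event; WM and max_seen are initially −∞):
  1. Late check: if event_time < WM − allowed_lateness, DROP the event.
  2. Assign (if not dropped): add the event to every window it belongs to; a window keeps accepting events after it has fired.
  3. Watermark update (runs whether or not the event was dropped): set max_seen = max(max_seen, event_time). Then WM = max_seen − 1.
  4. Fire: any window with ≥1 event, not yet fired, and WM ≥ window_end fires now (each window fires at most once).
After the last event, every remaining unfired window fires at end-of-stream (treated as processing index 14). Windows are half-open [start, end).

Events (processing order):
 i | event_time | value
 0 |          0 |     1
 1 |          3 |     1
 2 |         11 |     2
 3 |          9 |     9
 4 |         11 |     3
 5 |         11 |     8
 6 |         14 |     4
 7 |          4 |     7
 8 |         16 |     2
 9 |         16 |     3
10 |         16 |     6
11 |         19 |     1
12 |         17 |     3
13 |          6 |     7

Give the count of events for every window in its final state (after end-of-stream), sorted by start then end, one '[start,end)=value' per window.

[0,9)=2 [9,25)=10

i=0 t=0 v=1: → [0,6); WM=-1
i=1 t=3 v=1: → [0,9); WM=2
i=2 t=11 v=2: → [11,17); WM=10
i=3 t=9 v=9: → [9,17); WM=10
i=4 t=11 v=3: → [9,17); WM=10
i=5 t=11 v=8: → [9,17); WM=10
i=6 t=14 v=4: → [9,20); WM=13
i=7 t=4 v=7: DROP (t<13-4); WM=13
i=8 t=16 v=2: → [9,22); WM=15
i=9 t=16 v=3: → [9,22); WM=15
i=10 t=16 v=6: → [9,22); WM=15
i=11 t=19 v=1: → [9,25); WM=18
i=12 t=17 v=3: → [9,25); WM=18
i=13 t=6 v=7: DROP (t<18-4); WM=18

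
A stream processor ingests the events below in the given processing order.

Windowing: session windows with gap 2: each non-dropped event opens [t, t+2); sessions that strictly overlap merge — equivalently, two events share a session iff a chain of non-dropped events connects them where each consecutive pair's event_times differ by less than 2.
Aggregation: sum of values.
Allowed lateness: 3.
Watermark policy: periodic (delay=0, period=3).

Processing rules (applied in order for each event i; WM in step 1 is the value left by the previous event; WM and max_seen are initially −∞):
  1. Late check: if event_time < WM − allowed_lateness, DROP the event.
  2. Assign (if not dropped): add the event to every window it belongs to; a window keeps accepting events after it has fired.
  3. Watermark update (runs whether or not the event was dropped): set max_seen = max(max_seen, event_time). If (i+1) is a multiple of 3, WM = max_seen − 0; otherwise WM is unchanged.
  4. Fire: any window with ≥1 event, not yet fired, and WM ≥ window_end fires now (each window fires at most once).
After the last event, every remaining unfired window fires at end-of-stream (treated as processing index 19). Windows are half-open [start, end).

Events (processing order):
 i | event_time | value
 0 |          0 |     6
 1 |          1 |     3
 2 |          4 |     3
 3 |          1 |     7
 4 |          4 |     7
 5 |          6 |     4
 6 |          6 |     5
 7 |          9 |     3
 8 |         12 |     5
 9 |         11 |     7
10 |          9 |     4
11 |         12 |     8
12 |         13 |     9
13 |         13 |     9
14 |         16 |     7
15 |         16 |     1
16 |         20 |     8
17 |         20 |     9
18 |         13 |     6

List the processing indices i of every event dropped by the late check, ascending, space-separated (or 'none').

18

i=0 t=0 v=6: → [0,2); WM=−∞
i=1 t=1 v=3: → [0,3); WM=−∞
i=2 t=4 v=3: → [4,6); WM=4
i=3 t=1 v=7: → [0,3); WM=4
i=4 t=4 v=7: → [4,6); WM=4
i=5 t=6 v=4: → [6,8); WM=6
i=6 t=6 v=5: → [6,8); WM=6
i=7 t=9 v=3: → [9,11); WM=6
i=8 t=12 v=5: → [12,14); WM=12
i=9 t=11 v=7: → [11,14); WM=12
i=10 t=9 v=4: → [9,11); WM=12
i=11 t=12 v=8: → [11,14); WM=12
i=12 t=13 v=9: → [11,15); WM=12
i=13 t=13 v=9: → [11,15); WM=12
i=14 t=16 v=7: → [16,18); WM=16
i=15 t=16 v=1: → [16,18); WM=16
i=16 t=20 v=8: → [20,22); WM=16
i=17 t=20 v=9: → [20,22); WM=20
i=18 t=13 v=6: DROP (t<20-3); WM=20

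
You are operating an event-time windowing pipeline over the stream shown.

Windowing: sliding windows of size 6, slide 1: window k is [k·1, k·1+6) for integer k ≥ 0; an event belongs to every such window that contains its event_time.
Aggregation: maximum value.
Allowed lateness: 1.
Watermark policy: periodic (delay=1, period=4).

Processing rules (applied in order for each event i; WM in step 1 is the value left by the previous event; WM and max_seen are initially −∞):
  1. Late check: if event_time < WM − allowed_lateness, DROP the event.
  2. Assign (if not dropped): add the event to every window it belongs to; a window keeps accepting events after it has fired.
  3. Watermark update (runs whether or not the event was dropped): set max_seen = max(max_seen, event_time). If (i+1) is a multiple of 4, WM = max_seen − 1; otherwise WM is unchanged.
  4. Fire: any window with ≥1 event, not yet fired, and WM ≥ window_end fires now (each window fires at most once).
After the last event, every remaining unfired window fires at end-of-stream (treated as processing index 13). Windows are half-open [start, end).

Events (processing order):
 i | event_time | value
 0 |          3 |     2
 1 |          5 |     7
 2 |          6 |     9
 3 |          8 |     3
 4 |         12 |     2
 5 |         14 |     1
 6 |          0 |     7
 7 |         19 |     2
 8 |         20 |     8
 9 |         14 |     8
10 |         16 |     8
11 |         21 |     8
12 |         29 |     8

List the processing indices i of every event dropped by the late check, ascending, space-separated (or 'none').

6 9 10

i=0 t=3 v=2: → [3,9),[2,8),[1,7),[0,6); WM=−∞
i=1 t=5 v=7: → [5,11),[4,10),[3,9),[2,8),[1,7),[0,6); WM=−∞
i=2 t=6 v=9: → [6,12),[5,11),[4,10),[3,9),[2,8),[1,7); WM=−∞
i=3 t=8 v=3: → [8,14),[7,13),[6,12),[5,11),[4,10),[3,9); WM=7; [0,6) fires=7 [1,7) fires=9
i=4 t=12 v=2: → [12,18),[11,17),[10,16),[9,15),[8,14),[7,13); WM=7
i=5 t=14 v=1: → [14,20),[13,19),[12,18),[11,17),[10,16),[9,15); WM=7
i=6 t=0 v=7: DROP (t<7-1); WM=7
i=7 t=19 v=2: → [19,25),[18,24),[17,23),[16,22),[15,21),[14,20); WM=18; [2,8) fires=9 [3,9) fires=9 [4,10) fires=9 [5,11) fires=9 [6,12) fires=9 [7,13) fires=3 [8,14) fires=3 [9,15) fires=2 [10,16) fires=2 [11,17) fires=2 [12,18) fires=2
i=8 t=20 v=8: → [20,26),[19,25),[18,24),[17,23),[16,22),[15,21); WM=18
i=9 t=14 v=8: DROP (t<18-1); WM=18
i=10 t=16 v=8: DROP (t<18-1); WM=18
i=11 t=21 v=8: → [21,27),[20,26),[19,25),[18,24),[17,23),[16,22); WM=20; [13,19) fires=1 [14,20) fires=2
i=12 t=29 v=8: → [29,35),[28,34),[27,33),[26,32),[25,31),[24,30); WM=20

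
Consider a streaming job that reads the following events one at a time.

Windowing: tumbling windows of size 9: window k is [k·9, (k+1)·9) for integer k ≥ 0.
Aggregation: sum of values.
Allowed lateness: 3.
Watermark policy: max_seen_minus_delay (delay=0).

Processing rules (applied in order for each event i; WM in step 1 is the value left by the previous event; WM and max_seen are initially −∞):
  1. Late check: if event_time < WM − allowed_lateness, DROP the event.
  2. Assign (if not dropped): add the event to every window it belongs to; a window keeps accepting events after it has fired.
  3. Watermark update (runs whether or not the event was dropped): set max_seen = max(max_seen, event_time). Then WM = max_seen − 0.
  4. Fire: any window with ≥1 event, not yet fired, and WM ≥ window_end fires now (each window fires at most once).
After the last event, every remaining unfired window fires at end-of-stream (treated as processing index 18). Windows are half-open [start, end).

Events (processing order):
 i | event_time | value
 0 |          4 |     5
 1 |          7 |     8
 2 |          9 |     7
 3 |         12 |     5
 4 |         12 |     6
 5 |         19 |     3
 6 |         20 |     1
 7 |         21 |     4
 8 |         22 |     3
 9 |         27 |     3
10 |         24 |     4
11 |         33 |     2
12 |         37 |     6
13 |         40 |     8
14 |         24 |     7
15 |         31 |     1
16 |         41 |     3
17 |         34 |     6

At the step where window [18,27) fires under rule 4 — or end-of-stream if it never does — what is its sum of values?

i=0 t=4 v=5: → [0,9); WM=4
i=1 t=7 v=8: → [0,9); WM=7
i=2 t=9 v=7: → [9,18); WM=9; [0,9) fires=13
i=3 t=12 v=5: → [9,18); WM=12
i=4 t=12 v=6: → [9,18); WM=12
i=5 t=19 v=3: → [18,27); WM=19; [9,18) fires=18
i=6 t=20 v=1: → [18,27); WM=20
i=7 t=21 v=4: → [18,27); WM=21
i=8 t=22 v=3: → [18,27); WM=22
i=9 t=27 v=3: → [27,36); WM=27; [18,27) fires=11
i=10 t=24 v=4: → [18,27); WM=27
i=11 t=33 v=2: → [27,36); WM=33
i=12 t=37 v=6: → [36,45); WM=37; [27,36) fires=5
i=13 t=40 v=8: → [36,45); WM=40
i=14 t=24 v=7: DROP (t<40-3); WM=40
i=15 t=31 v=1: DROP (t<40-3); WM=40
i=16 t=41 v=3: → [36,45); WM=41
i=17 t=34 v=6: DROP (t<41-3); WM=41

11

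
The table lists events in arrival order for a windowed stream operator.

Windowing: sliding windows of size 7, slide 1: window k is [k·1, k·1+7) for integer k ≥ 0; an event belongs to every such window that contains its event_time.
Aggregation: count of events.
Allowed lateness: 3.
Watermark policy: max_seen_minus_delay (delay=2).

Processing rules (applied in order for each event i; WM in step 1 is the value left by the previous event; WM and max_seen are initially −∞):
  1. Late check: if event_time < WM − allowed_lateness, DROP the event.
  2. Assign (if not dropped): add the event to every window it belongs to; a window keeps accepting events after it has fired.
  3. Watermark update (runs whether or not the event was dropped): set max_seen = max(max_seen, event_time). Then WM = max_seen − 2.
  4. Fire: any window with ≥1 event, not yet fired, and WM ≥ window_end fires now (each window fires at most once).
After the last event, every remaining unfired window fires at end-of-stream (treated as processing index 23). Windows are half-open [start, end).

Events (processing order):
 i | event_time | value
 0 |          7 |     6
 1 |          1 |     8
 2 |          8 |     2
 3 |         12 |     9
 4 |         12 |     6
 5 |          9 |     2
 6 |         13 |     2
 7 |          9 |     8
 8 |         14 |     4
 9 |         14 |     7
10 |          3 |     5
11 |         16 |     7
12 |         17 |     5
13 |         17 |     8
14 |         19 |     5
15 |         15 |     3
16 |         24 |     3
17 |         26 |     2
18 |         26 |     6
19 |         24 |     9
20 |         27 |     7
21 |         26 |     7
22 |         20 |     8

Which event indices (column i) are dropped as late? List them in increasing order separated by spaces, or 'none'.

1 10 22

i=0 t=7 v=6: → [7,14),[6,13),[5,12),[4,11),[3,10),[2,9),[1,8); WM=5
i=1 t=1 v=8: DROP (t<5-3); WM=5
i=2 t=8 v=2: → [8,15),[7,14),[6,13),[5,12),[4,11),[3,10),[2,9); WM=6
i=3 t=12 v=9: → [12,19),[11,18),[10,17),[9,16),[8,15),[7,14),[6,13); WM=10; [1,8) fires=1 [2,9) fires=2 [3,10) fires=2
i=4 t=12 v=6: → [12,19),[11,18),[10,17),[9,16),[8,15),[7,14),[6,13); WM=10
i=5 t=9 v=2: → [9,16),[8,15),[7,14),[6,13),[5,12),[4,11),[3,10); WM=10
i=6 t=13 v=2: → [13,20),[12,19),[11,18),[10,17),[9,16),[8,15),[7,14); WM=11; [4,11) fires=3
i=7 t=9 v=8: → [9,16),[8,15),[7,14),[6,13),[5,12),[4,11),[3,10); WM=11
i=8 t=14 v=4: → [14,21),[13,20),[12,19),[11,18),[10,17),[9,16),[8,15); WM=12; [5,12) fires=4
i=9 t=14 v=7: → [14,21),[13,20),[12,19),[11,18),[10,17),[9,16),[8,15); WM=12
i=10 t=3 v=5: DROP (t<12-3); WM=12
i=11 t=16 v=7: → [16,23),[15,22),[14,21),[13,20),[12,19),[11,18),[10,17); WM=14; [6,13) fires=6 [7,14) fires=7
i=12 t=17 v=5: → [17,24),[16,23),[15,22),[14,21),[13,20),[12,19),[11,18); WM=15; [8,15) fires=8
i=13 t=17 v=8: → [17,24),[16,23),[15,22),[14,21),[13,20),[12,19),[11,18); WM=15
i=14 t=19 v=5: → [19,26),[18,25),[17,24),[16,23),[15,22),[14,21),[13,20); WM=17; [9,16) fires=7 [10,17) fires=6
i=15 t=15 v=3: → [15,22),[14,21),[13,20),[12,19),[11,18),[10,17),[9,16); WM=17
i=16 t=24 v=3: → [24,31),[23,30),[22,29),[21,28),[20,27),[19,26),[18,25); WM=22; [11,18) fires=9 [12,19) fires=9 [13,20) fires=8 [14,21) fires=7 [15,22) fires=5
i=17 t=26 v=2: → [26,33),[25,32),[24,31),[23,30),[22,29),[21,28),[20,27); WM=24; [16,23) fires=4 [17,24) fires=3
i=18 t=26 v=6: → [26,33),[25,32),[24,31),[23,30),[22,29),[21,28),[20,27); WM=24
i=19 t=24 v=9: → [24,31),[23,30),[22,29),[21,28),[20,27),[19,26),[18,25); WM=24
i=20 t=27 v=7: → [27,34),[26,33),[25,32),[24,31),[23,30),[22,29),[21,28); WM=25; [18,25) fires=3
i=21 t=26 v=7: → [26,33),[25,32),[24,31),[23,30),[22,29),[21,28),[20,27); WM=25
i=22 t=20 v=8: DROP (t<25-3); WM=25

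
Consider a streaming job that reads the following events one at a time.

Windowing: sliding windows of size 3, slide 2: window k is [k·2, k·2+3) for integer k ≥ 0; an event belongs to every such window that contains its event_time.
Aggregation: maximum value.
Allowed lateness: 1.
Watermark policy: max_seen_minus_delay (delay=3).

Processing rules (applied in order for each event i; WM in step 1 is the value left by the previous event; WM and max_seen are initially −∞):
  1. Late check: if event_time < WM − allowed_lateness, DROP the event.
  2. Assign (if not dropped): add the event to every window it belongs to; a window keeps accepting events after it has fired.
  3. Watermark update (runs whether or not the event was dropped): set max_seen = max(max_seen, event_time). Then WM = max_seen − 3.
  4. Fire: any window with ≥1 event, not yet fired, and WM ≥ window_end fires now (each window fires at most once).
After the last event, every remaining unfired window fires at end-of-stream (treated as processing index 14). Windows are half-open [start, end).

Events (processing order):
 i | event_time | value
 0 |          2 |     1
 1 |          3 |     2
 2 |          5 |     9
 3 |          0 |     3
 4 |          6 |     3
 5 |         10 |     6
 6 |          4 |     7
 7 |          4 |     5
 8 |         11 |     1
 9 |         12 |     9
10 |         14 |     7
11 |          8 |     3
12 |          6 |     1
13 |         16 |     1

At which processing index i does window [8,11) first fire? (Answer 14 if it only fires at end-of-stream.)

10

i=0 t=2 v=1: → [2,5),[0,3); WM=-1
i=1 t=3 v=2: → [2,5); WM=0
i=2 t=5 v=9: → [4,7); WM=2
i=3 t=0 v=3: DROP (t<2-1); WM=2
i=4 t=6 v=3: → [6,9),[4,7); WM=3; [0,3) fires=1
i=5 t=10 v=6: → [10,13),[8,11); WM=7; [2,5) fires=2 [4,7) fires=9
i=6 t=4 v=7: DROP (t<7-1); WM=7
i=7 t=4 v=5: DROP (t<7-1); WM=7
i=8 t=11 v=1: → [10,13); WM=8
i=9 t=12 v=9: → [12,15),[10,13); WM=9; [6,9) fires=3
i=10 t=14 v=7: → [14,17),[12,15); WM=11; [8,11) fires=6
i=11 t=8 v=3: DROP (t<11-1); WM=11
i=12 t=6 v=1: DROP (t<11-1); WM=11
i=13 t=16 v=1: → [16,19),[14,17); WM=13; [10,13) fires=9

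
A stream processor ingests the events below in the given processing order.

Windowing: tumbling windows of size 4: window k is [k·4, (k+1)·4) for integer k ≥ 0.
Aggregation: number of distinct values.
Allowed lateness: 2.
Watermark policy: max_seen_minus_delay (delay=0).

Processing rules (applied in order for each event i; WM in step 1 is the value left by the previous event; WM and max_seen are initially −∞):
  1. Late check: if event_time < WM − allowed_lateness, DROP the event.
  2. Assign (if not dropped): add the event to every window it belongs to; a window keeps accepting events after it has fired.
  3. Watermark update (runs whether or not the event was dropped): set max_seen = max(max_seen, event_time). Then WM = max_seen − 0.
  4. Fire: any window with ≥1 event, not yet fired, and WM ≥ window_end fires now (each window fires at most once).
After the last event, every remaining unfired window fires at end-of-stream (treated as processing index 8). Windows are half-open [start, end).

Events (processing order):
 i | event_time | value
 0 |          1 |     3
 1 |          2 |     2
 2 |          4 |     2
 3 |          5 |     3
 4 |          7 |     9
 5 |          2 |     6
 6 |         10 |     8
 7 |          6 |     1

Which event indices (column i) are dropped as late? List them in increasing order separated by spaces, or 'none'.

i=0 t=1 v=3: → [0,4); WM=1
i=1 t=2 v=2: → [0,4); WM=2
i=2 t=4 v=2: → [4,8); WM=4; [0,4) fires=2
i=3 t=5 v=3: → [4,8); WM=5
i=4 t=7 v=9: → [4,8); WM=7
i=5 t=2 v=6: DROP (t<7-2); WM=7
i=6 t=10 v=8: → [8,12); WM=10; [4,8) fires=3
i=7 t=6 v=1: DROP (t<10-2); WM=10

5 7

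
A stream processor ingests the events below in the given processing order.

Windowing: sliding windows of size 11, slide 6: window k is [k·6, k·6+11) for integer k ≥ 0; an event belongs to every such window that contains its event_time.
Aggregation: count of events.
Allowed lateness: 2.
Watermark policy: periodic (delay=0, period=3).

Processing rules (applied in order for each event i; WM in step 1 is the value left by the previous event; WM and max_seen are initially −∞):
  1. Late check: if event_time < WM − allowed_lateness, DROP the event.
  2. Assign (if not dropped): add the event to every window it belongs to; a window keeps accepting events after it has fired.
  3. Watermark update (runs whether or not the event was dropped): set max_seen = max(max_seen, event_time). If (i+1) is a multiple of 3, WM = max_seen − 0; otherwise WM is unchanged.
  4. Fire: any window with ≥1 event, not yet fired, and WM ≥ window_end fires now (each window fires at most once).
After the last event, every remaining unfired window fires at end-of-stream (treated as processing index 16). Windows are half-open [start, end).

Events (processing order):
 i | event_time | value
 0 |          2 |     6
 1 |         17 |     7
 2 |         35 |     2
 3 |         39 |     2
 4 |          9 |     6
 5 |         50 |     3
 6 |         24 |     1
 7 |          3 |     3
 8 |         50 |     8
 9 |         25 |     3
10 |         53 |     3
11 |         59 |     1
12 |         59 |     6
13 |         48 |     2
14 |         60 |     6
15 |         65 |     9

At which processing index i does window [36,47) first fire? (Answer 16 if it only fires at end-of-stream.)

5

i=0 t=2 v=6: → [0,11); WM=−∞
i=1 t=17 v=7: → [12,23); WM=−∞
i=2 t=35 v=2: → [30,41); WM=35; [0,11) fires=1 [12,23) fires=1
i=3 t=39 v=2: → [36,47),[30,41); WM=35
i=4 t=9 v=6: DROP (t<35-2); WM=35
i=5 t=50 v=3: → [48,59),[42,53); WM=50; [30,41) fires=2 [36,47) fires=1
i=6 t=24 v=1: DROP (t<50-2); WM=50
i=7 t=3 v=3: DROP (t<50-2); WM=50
i=8 t=50 v=8: → [48,59),[42,53); WM=50
i=9 t=25 v=3: DROP (t<50-2); WM=50
i=10 t=53 v=3: → [48,59); WM=50
i=11 t=59 v=1: → [54,65); WM=59; [42,53) fires=2 [48,59) fires=3
i=12 t=59 v=6: → [54,65); WM=59
i=13 t=48 v=2: DROP (t<59-2); WM=59
i=14 t=60 v=6: → [60,71),[54,65); WM=60
i=15 t=65 v=9: → [60,71); WM=60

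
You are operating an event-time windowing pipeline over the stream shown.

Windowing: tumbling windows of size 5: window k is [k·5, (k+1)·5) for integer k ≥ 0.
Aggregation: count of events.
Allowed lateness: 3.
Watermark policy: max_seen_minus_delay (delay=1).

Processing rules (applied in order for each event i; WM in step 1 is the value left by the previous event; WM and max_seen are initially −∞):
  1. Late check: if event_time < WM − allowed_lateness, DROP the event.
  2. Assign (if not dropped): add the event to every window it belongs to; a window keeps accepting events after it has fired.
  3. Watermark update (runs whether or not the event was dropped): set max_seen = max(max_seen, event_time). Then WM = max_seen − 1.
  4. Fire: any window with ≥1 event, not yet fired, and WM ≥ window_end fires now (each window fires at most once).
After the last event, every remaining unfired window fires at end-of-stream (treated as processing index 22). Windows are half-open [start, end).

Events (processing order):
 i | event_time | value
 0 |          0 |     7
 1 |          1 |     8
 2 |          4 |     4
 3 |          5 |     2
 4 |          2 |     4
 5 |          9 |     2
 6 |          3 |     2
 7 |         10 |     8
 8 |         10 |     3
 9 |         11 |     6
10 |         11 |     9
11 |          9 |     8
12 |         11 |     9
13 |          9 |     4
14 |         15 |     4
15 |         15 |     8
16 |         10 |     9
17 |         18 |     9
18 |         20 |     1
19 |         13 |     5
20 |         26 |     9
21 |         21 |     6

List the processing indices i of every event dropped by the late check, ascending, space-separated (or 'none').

i=0 t=0 v=7: → [0,5); WM=-1
i=1 t=1 v=8: → [0,5); WM=0
i=2 t=4 v=4: → [0,5); WM=3
i=3 t=5 v=2: → [5,10); WM=4
i=4 t=2 v=4: → [0,5); WM=4
i=5 t=9 v=2: → [5,10); WM=8; [0,5) fires=4
i=6 t=3 v=2: DROP (t<8-3); WM=8
i=7 t=10 v=8: → [10,15); WM=9
i=8 t=10 v=3: → [10,15); WM=9
i=9 t=11 v=6: → [10,15); WM=10; [5,10) fires=2
i=10 t=11 v=9: → [10,15); WM=10
i=11 t=9 v=8: → [5,10); WM=10
i=12 t=11 v=9: → [10,15); WM=10
i=13 t=9 v=4: → [5,10); WM=10
i=14 t=15 v=4: → [15,20); WM=14
i=15 t=15 v=8: → [15,20); WM=14
i=16 t=10 v=9: DROP (t<14-3); WM=14
i=17 t=18 v=9: → [15,20); WM=17; [10,15) fires=5
i=18 t=20 v=1: → [20,25); WM=19
i=19 t=13 v=5: DROP (t<19-3); WM=19
i=20 t=26 v=9: → [25,30); WM=25; [15,20) fires=3 [20,25) fires=1
i=21 t=21 v=6: DROP (t<25-3); WM=25

6 16 19 21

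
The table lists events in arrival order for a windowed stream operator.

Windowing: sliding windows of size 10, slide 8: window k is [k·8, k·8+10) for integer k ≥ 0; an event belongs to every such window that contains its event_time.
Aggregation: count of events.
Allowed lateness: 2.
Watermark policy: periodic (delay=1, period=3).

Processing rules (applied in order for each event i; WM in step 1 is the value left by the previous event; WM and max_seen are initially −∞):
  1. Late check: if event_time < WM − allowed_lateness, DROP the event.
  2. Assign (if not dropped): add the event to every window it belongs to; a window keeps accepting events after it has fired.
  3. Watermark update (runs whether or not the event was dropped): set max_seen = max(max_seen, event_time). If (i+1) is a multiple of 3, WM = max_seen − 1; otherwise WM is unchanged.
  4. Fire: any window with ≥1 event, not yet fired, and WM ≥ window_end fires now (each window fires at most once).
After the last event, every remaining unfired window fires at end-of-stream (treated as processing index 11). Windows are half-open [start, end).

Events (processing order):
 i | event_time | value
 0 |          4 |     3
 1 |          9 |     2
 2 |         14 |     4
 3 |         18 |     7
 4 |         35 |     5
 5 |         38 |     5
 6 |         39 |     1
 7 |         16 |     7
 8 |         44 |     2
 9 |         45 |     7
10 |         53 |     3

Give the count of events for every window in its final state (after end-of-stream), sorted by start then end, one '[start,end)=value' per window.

i=0 t=4 v=3: → [0,10); WM=−∞
i=1 t=9 v=2: → [8,18),[0,10); WM=−∞
i=2 t=14 v=4: → [8,18); WM=13; [0,10) fires=2
i=3 t=18 v=7: → [16,26); WM=13
i=4 t=35 v=5: → [32,42); WM=13
i=5 t=38 v=5: → [32,42); WM=37; [8,18) fires=2 [16,26) fires=1
i=6 t=39 v=1: → [32,42); WM=37
i=7 t=16 v=7: DROP (t<37-2); WM=37
i=8 t=44 v=2: → [40,50); WM=43; [32,42) fires=3
i=9 t=45 v=7: → [40,50); WM=43
i=10 t=53 v=3: → [48,58); WM=43

[0,10)=2 [8,18)=2 [16,26)=1 [32,42)=3 [40,50)=2 [48,58)=1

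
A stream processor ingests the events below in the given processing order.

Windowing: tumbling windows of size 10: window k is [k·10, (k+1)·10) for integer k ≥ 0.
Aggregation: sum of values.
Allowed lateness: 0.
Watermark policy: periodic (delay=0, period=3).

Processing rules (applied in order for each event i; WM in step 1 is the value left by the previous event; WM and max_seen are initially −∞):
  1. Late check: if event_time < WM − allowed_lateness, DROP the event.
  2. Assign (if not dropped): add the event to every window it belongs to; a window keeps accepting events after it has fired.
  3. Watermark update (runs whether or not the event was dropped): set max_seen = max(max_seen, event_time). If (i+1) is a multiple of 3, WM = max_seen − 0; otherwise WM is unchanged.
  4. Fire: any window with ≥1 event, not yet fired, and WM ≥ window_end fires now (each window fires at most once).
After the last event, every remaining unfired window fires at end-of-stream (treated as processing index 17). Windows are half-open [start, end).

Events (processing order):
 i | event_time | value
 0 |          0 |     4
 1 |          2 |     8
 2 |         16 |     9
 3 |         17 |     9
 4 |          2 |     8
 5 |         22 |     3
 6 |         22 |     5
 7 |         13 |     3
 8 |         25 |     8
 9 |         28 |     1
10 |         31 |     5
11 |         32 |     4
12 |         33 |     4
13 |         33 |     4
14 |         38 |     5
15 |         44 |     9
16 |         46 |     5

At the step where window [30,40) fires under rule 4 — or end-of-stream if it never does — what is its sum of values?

i=0 t=0 v=4: → [0,10); WM=−∞
i=1 t=2 v=8: → [0,10); WM=−∞
i=2 t=16 v=9: → [10,20); WM=16; [0,10) fires=12
i=3 t=17 v=9: → [10,20); WM=16
i=4 t=2 v=8: DROP (t<16-0); WM=16
i=5 t=22 v=3: → [20,30); WM=22; [10,20) fires=18
i=6 t=22 v=5: → [20,30); WM=22
i=7 t=13 v=3: DROP (t<22-0); WM=22
i=8 t=25 v=8: → [20,30); WM=25
i=9 t=28 v=1: → [20,30); WM=25
i=10 t=31 v=5: → [30,40); WM=25
i=11 t=32 v=4: → [30,40); WM=32; [20,30) fires=17
i=12 t=33 v=4: → [30,40); WM=32
i=13 t=33 v=4: → [30,40); WM=32
i=14 t=38 v=5: → [30,40); WM=38
i=15 t=44 v=9: → [40,50); WM=38
i=16 t=46 v=5: → [40,50); WM=38

22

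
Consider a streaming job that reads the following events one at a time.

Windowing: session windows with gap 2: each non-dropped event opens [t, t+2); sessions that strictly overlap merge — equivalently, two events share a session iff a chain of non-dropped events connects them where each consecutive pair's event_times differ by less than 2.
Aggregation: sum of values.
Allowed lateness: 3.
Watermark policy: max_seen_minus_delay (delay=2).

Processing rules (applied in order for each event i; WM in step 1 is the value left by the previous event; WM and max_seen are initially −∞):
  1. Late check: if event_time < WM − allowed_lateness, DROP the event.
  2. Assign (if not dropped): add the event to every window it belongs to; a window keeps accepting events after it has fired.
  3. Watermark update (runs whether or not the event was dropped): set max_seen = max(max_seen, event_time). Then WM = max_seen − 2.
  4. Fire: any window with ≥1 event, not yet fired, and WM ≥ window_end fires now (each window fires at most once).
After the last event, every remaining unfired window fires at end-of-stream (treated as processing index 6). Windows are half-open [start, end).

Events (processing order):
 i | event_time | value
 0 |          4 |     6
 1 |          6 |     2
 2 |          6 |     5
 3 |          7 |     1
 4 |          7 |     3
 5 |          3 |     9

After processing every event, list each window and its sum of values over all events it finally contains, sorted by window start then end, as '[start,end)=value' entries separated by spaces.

i=0 t=4 v=6: → [4,6); WM=2
i=1 t=6 v=2: → [6,8); WM=4
i=2 t=6 v=5: → [6,8); WM=4
i=3 t=7 v=1: → [6,9); WM=5
i=4 t=7 v=3: → [6,9); WM=5
i=5 t=3 v=9: → [3,6); WM=5

[3,6)=15 [6,9)=11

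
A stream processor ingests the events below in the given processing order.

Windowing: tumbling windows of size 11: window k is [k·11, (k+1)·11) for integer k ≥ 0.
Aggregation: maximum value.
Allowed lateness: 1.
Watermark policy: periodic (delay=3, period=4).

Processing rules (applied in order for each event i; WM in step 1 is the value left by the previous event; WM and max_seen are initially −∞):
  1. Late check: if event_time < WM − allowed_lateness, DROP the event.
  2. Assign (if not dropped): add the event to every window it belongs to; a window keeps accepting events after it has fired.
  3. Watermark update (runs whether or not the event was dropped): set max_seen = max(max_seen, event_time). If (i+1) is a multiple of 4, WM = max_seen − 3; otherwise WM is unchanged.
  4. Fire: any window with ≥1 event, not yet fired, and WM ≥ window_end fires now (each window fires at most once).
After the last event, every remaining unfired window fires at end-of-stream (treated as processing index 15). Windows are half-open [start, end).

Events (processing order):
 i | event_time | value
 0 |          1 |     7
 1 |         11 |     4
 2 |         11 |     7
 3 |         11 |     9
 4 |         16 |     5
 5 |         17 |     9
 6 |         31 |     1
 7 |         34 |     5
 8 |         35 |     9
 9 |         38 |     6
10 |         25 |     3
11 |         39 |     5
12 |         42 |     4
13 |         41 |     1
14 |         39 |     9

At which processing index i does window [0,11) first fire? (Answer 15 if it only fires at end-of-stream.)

7

i=0 t=1 v=7: → [0,11); WM=−∞
i=1 t=11 v=4: → [11,22); WM=−∞
i=2 t=11 v=7: → [11,22); WM=−∞
i=3 t=11 v=9: → [11,22); WM=8
i=4 t=16 v=5: → [11,22); WM=8
i=5 t=17 v=9: → [11,22); WM=8
i=6 t=31 v=1: → [22,33); WM=8
i=7 t=34 v=5: → [33,44); WM=31; [0,11) fires=7 [11,22) fires=9
i=8 t=35 v=9: → [33,44); WM=31
i=9 t=38 v=6: → [33,44); WM=31
i=10 t=25 v=3: DROP (t<31-1); WM=31
i=11 t=39 v=5: → [33,44); WM=36; [22,33) fires=1
i=12 t=42 v=4: → [33,44); WM=36
i=13 t=41 v=1: → [33,44); WM=36
i=14 t=39 v=9: → [33,44); WM=36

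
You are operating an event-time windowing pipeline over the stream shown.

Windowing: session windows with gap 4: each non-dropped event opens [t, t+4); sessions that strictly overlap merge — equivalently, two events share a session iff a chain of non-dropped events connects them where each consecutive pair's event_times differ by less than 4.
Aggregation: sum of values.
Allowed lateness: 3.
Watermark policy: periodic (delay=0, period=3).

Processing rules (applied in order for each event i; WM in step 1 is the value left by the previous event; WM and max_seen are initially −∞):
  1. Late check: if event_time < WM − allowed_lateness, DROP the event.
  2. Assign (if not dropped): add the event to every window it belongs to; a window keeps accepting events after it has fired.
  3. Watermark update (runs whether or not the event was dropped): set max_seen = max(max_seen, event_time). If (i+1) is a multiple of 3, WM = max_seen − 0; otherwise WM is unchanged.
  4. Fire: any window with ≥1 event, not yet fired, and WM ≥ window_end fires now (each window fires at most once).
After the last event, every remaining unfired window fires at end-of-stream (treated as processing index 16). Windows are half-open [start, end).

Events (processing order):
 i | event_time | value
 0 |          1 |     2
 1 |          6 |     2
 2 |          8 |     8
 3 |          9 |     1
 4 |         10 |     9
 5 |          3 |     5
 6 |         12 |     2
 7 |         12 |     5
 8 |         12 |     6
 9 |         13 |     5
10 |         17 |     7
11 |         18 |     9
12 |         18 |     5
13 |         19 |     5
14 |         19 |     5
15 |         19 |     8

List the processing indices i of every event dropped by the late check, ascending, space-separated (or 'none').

5

i=0 t=1 v=2: → [1,5); WM=−∞
i=1 t=6 v=2: → [6,10); WM=−∞
i=2 t=8 v=8: → [6,12); WM=8
i=3 t=9 v=1: → [6,13); WM=8
i=4 t=10 v=9: → [6,14); WM=8
i=5 t=3 v=5: DROP (t<8-3); WM=10
i=6 t=12 v=2: → [6,16); WM=10
i=7 t=12 v=5: → [6,16); WM=10
i=8 t=12 v=6: → [6,16); WM=12
i=9 t=13 v=5: → [6,17); WM=12
i=10 t=17 v=7: → [17,21); WM=12
i=11 t=18 v=9: → [17,22); WM=18
i=12 t=18 v=5: → [17,22); WM=18
i=13 t=19 v=5: → [17,23); WM=18
i=14 t=19 v=5: → [17,23); WM=19
i=15 t=19 v=8: → [17,23); WM=19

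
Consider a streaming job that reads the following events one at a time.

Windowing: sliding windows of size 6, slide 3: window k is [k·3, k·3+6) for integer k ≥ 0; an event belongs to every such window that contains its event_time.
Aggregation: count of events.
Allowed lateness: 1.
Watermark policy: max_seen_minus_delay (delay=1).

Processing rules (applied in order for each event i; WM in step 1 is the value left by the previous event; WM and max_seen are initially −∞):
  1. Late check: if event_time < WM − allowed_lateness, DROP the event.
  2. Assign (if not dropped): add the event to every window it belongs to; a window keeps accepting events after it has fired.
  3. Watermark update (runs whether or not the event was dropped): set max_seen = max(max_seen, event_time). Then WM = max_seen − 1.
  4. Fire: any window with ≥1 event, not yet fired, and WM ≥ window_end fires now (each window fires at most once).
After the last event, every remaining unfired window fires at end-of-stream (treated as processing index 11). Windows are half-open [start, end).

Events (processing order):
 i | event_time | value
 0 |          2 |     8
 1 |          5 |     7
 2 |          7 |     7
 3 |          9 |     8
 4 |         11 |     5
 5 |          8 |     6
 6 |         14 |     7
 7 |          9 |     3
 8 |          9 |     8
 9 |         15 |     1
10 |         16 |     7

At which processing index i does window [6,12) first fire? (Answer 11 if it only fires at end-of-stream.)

6

i=0 t=2 v=8: → [0,6); WM=1
i=1 t=5 v=7: → [3,9),[0,6); WM=4
i=2 t=7 v=7: → [6,12),[3,9); WM=6; [0,6) fires=2
i=3 t=9 v=8: → [9,15),[6,12); WM=8
i=4 t=11 v=5: → [9,15),[6,12); WM=10; [3,9) fires=2
i=5 t=8 v=6: DROP (t<10-1); WM=10
i=6 t=14 v=7: → [12,18),[9,15); WM=13; [6,12) fires=3
i=7 t=9 v=3: DROP (t<13-1); WM=13
i=8 t=9 v=8: DROP (t<13-1); WM=13
i=9 t=15 v=1: → [15,21),[12,18); WM=14
i=10 t=16 v=7: → [15,21),[12,18); WM=15; [9,15) fires=3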